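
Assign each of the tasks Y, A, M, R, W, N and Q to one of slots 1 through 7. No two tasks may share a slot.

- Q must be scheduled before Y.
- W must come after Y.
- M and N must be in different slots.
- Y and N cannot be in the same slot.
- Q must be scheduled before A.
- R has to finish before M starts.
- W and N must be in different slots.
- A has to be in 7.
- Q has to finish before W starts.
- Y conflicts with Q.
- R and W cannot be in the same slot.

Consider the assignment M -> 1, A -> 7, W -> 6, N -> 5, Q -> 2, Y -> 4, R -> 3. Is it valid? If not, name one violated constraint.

W and N must be in different slots — holds.
Y and N cannot be in the same slot — holds.
Q must be scheduled before Y — holds.
M and N must be in different slots — holds.
Q must be scheduled before A — holds.
Q has to finish before W starts — holds.
W must come after Y — holds.
Y conflicts with Q — holds.
No two tasks may share a slot — holds.
A has to be in 7 — holds.
R has to finish before M starts — violated.
R and W cannot be in the same slot — holds.

No — it violates: R has to finish before M starts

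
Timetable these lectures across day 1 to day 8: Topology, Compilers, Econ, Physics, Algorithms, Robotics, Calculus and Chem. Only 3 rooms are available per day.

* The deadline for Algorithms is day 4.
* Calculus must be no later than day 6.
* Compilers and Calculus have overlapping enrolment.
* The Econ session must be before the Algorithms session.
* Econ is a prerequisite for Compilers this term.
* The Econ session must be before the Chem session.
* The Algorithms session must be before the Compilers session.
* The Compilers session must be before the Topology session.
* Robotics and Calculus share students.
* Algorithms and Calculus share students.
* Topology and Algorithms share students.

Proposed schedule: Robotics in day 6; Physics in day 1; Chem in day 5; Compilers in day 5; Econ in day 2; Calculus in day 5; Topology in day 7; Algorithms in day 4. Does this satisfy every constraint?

Econ is a prerequisite for Compilers this term — holds.
Algorithms and Calculus share students — holds.
Calculus must be no later than day 6 — holds.
The Econ session must be before the Chem session — holds.
The Algorithms session must be before the Compilers session — holds.
The Econ session must be before the Algorithms session — holds.
Only 3 rooms are available per day — holds.
Compilers and Calculus have overlapping enrolment — violated.
The deadline for Algorithms is day 4 — holds.
Topology and Algorithms share students — holds.
The Compilers session must be before the Topology session — holds.
Robotics and Calculus share students — holds.

Invalid. Compilers and Calculus have overlapping enrolment.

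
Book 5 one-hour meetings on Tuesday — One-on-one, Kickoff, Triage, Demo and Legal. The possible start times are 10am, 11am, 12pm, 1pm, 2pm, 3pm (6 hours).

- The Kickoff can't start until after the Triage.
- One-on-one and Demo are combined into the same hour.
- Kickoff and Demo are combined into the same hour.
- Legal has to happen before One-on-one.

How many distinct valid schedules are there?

Splitting on One-on-one: it can be 11am (1), 12pm (4), 1pm (9), 2pm (16), 3pm (25). Listing each branch's schedules as (Kickoff, Triage, Demo, Legal):
One-on-one=11am: (11am,10am,11am,10am) — 1.
One-on-one=12pm: (12pm,10am,12pm,10am) (12pm,10am,12pm,11am) (12pm,11am,12pm,10am) (12pm,11am,12pm,11am) — 4.
One-on-one=1pm: (1pm,10am,1pm,10am) (1pm,10am,1pm,11am) (1pm,10am,1pm,12pm) (1pm,11am,1pm,10am) (1pm,11am,1pm,11am) (1pm,11am,1pm,12pm) (1pm,12pm,1pm,10am) (1pm,12pm,1pm,11am) (1pm,12pm,1pm,12pm) — 9.
One-on-one=2pm: (2pm,10am,2pm,10am) (2pm,10am,2pm,11am) (2pm,10am,2pm,12pm) (2pm,10am,2pm,1pm) (2pm,11am,2pm,10am) (2pm,11am,2pm,11am) (2pm,11am,2pm,12pm) (2pm,11am,2pm,1pm) (2pm,12pm,2pm,10am) (2pm,12pm,2pm,11am) (2pm,12pm,2pm,12pm) (2pm,12pm,2pm,1pm) (2pm,1pm,2pm,10am) (2pm,1pm,2pm,11am) (2pm,1pm,2pm,12pm) (2pm,1pm,2pm,1pm) — 16.
One-on-one=3pm: (3pm,10am,3pm,10am) (3pm,10am,3pm,11am) (3pm,10am,3pm,12pm) (3pm,10am,3pm,1pm) (3pm,10am,3pm,2pm) (3pm,11am,3pm,10am) (3pm,11am,3pm,11am) (3pm,11am,3pm,12pm) (3pm,11am,3pm,1pm) (3pm,11am,3pm,2pm) (3pm,12pm,3pm,10am) (3pm,12pm,3pm,11am) (3pm,12pm,3pm,12pm) (3pm,12pm,3pm,1pm) (3pm,12pm,3pm,2pm) (3pm,1pm,3pm,10am) (3pm,1pm,3pm,11am) (3pm,1pm,3pm,12pm) (3pm,1pm,3pm,1pm) (3pm,1pm,3pm,2pm) (3pm,2pm,3pm,10am) (3pm,2pm,3pm,11am) (3pm,2pm,3pm,12pm) (3pm,2pm,3pm,1pm) (3pm,2pm,3pm,2pm) — 25.
Summing: 1 + 4 + 9 + 16 + 25 = 55.

55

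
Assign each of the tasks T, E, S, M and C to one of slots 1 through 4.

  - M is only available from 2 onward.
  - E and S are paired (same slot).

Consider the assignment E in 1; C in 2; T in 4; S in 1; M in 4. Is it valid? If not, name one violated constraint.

E and S are paired (same slot) — holds.
M is only available from 2 onward — holds.

Valid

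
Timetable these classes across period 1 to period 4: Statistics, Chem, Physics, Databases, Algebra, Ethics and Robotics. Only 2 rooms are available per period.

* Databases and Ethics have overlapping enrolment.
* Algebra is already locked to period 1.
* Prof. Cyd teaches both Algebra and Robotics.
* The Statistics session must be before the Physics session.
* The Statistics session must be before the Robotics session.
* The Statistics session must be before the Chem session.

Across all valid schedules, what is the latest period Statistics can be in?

period 2

Downstream work caps Statistics at period 3.
Statistics at period 2 is achievable: Chem=period 3, Algebra=period 1, Statistics=period 2, Robotics=period 4, Databases=period 1, Ethics=period 2, Physics=period 3.
Nothing later works — the conflict and capacity constraints rule out every period after period 2.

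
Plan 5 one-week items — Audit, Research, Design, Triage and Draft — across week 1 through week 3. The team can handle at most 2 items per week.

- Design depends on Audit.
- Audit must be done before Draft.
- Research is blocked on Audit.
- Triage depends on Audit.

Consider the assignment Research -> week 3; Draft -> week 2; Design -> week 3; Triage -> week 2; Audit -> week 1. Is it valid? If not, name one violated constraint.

Research is blocked on Audit — holds.
Design depends on Audit — holds.
Triage depends on Audit — holds.
Audit must be done before Draft — holds.
The team can handle at most 2 items per week — holds.

Yes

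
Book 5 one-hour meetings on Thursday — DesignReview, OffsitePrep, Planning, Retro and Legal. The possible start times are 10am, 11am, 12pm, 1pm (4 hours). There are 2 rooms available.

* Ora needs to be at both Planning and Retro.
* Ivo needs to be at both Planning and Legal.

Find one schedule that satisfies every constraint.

Legal -> 12pm; DesignReview -> 10am; Retro -> 12pm; Planning -> 11am; OffsitePrep -> 10am

Checking: Planning(11am) != Retro(12pm); Planning(11am) != Legal(12pm); max 2 per hour (cap 2).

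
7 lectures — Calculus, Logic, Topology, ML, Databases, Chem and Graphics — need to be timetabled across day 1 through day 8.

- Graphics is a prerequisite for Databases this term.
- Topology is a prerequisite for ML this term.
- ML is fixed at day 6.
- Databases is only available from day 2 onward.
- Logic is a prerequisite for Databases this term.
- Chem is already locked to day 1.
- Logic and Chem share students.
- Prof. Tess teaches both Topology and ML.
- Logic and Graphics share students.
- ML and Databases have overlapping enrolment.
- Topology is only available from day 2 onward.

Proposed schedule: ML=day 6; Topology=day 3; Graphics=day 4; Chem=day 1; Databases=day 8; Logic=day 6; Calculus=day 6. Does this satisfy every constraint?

Logic is a prerequisite for Databases this term — holds.
Topology is a prerequisite for ML this term — holds.
ML is fixed at day 6 — holds.
Graphics is a prerequisite for Databases this term — holds.
Logic and Chem share students — holds.
Prof. Tess teaches both Topology and ML — holds.
ML and Databases have overlapping enrolment — holds.
Chem is already locked to day 1 — holds.
Topology is only available from day 2 onward — holds.
Logic and Graphics share students — holds.
Databases is only available from day 2 onward — holds.

Yes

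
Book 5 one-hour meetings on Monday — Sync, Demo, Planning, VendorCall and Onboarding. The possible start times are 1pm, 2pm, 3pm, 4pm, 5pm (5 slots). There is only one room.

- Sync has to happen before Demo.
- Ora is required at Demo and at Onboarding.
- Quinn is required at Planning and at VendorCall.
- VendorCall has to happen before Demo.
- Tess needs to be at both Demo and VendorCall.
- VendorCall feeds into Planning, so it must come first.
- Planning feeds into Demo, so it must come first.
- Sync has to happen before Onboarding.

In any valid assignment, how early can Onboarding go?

Precedence pushes Onboarding to at least 2pm.
Onboarding at 2pm is achievable: Demo -> 5pm; Onboarding -> 2pm; Sync -> 1pm; Planning -> 4pm; VendorCall -> 3pm.

2pm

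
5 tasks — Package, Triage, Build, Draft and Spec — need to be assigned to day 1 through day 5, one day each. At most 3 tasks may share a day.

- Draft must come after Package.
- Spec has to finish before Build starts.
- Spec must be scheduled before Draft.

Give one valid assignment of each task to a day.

Spec in day 1; Triage in day 1; Build in day 2; Draft in day 2; Package in day 1

Checking: Spec(day 1) before Build(day 2); Spec(day 1) before Draft(day 2); Package(day 1) before Draft(day 2); max 3 per day (cap 3).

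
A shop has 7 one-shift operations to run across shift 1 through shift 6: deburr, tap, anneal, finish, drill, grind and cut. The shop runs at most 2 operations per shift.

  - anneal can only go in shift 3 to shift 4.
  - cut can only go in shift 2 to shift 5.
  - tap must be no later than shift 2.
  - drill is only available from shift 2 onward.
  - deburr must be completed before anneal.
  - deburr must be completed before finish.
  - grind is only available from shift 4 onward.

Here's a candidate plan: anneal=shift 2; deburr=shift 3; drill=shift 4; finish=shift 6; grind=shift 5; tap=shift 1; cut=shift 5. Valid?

No. deburr must be completed before anneal is not satisfied.

cut can only go in shift 2 to shift 5 — holds.
tap must be no later than shift 2 — holds.
deburr must be completed before finish — holds.
The shop runs at most 2 operations per shift — holds.
deburr must be completed before anneal — violated.
anneal can only go in shift 3 to shift 4 — violated.
grind is only available from shift 4 onward — holds.
drill is only available from shift 2 onward — holds.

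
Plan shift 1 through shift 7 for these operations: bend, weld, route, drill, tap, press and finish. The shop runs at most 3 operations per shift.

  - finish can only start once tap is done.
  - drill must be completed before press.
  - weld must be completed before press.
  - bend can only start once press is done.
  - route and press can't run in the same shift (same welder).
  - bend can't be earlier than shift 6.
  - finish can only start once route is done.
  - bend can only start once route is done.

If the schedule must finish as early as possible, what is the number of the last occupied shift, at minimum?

6

The precedence chain requires at least 3 distinct shifts.
With at most 3 per shift and 7 operations, at least 3 shifts are needed.
bend can't be placed before shift 6, so the schedule must run through at least shift 6.
6 works (last occupied shift: shift 6): for example press -> shift 2, finish -> shift 3, drill -> shift 1, route -> shift 1, weld -> shift 1, tap -> shift 2, bend -> shift 6.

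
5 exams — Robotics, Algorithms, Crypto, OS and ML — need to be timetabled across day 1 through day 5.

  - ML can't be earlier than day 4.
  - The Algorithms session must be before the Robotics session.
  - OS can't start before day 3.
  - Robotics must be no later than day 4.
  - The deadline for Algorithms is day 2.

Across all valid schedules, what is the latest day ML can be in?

day 5

ML is available from day 4.
ML at day 5 is achievable: Algorithms=day 1; ML=day 5; OS=day 3; Crypto=day 1; Robotics=day 2.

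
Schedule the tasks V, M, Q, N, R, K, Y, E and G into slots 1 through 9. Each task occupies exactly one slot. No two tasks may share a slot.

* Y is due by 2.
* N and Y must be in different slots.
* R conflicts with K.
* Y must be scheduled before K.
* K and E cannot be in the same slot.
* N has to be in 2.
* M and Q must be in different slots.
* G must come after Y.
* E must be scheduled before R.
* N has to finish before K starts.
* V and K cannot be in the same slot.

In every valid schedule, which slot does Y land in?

1

Y's window is 1–2.
N is fixed at 2, and Y can't share a slot with N.
So Y must be 1.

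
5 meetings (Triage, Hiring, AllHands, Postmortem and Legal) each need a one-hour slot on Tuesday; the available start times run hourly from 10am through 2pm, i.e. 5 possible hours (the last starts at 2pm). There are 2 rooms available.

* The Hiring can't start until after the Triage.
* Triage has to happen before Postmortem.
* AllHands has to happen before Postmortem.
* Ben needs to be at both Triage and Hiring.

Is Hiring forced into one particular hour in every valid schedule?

No

Hiring can be 11am (e.g. Legal in 12pm, Hiring in 11am, Triage in 10am, Postmortem in 11am, AllHands in 10am) or 12pm (e.g. Postmortem in 11am; Legal in 11am; Hiring in 12pm; AllHands in 10am; Triage in 10am).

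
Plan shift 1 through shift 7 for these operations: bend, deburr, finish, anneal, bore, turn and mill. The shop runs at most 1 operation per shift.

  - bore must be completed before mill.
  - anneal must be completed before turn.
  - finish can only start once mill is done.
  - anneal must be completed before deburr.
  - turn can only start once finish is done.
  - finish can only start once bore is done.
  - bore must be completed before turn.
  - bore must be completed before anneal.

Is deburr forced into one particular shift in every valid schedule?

No

deburr can be shift 3 (e.g. deburr -> shift 3; mill -> shift 4; anneal -> shift 2; finish -> shift 5; bend -> shift 7; turn -> shift 6; bore -> shift 1) or shift 4 (e.g. turn=shift 6, anneal=shift 2, mill=shift 3, bend=shift 7, bore=shift 1, deburr=shift 4, finish=shift 5).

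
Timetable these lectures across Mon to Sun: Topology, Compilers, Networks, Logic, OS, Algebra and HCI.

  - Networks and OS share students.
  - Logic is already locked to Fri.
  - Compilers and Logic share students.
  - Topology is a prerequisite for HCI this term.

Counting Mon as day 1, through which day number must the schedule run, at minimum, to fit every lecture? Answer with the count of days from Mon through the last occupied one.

5 days

The precedence chain requires at least 2 distinct days.
Logic can't be placed before Fri — that is day 5 counting from Mon — so the schedule must run through at least 5 days.
5 works (last occupied day: Fri): for example Logic=Fri; Compilers=Mon; Networks=Mon; Algebra=Mon; HCI=Tue; Topology=Mon; OS=Tue.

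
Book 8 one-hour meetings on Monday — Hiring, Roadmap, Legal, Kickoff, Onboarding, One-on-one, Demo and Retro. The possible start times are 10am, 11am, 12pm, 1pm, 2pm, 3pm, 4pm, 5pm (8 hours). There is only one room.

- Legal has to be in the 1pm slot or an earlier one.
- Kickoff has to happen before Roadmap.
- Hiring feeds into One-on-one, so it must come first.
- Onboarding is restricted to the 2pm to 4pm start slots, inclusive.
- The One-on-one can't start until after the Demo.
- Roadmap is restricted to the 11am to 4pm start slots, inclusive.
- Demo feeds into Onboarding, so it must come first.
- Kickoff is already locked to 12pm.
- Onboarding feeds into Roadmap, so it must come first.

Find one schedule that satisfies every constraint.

One-on-one -> 4pm, Hiring -> 1pm, Kickoff -> 12pm, Retro -> 5pm, Onboarding -> 2pm, Roadmap -> 3pm, Demo -> 11am, Legal -> 10am

Checking: Kickoff(12pm) before Roadmap(3pm); Hiring(1pm) before One-on-one(4pm); Demo(11am) before Onboarding(2pm); Demo(11am) before One-on-one(4pm); Onboarding(2pm) before Roadmap(3pm); Legal=10am in [10am,1pm]; Kickoff=12pm in [12pm,12pm]; Roadmap=3pm in [11am,4pm]; Onboarding=2pm in [2pm,4pm]; max 1 per hour (cap 1).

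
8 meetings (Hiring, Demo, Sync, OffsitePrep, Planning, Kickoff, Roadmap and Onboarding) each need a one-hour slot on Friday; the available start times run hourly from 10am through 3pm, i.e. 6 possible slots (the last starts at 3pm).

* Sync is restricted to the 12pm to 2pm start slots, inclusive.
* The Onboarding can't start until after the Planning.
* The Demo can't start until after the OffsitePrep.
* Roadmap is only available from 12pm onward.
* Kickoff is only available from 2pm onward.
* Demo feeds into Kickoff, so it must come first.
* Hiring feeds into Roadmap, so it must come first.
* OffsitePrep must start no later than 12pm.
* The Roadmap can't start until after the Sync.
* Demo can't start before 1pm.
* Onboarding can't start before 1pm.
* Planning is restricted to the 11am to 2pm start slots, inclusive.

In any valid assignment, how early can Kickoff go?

2pm

Kickoff is available from 2pm.
Kickoff at 2pm is achievable: Kickoff=2pm, Planning=11am, Roadmap=1pm, Hiring=10am, Demo=1pm, Onboarding=1pm, Sync=12pm, OffsitePrep=10am.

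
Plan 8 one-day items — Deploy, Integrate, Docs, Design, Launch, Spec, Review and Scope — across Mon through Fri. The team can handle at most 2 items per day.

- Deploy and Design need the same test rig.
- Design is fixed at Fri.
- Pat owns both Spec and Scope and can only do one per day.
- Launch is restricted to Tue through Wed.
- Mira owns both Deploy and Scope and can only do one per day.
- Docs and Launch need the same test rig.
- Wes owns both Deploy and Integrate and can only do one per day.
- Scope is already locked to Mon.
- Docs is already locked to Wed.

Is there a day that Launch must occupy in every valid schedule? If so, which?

Launch's window is Tue–Wed.
Docs is fixed at Wed, and Launch can't share a day with Docs.
So Launch must be Tue.

Tue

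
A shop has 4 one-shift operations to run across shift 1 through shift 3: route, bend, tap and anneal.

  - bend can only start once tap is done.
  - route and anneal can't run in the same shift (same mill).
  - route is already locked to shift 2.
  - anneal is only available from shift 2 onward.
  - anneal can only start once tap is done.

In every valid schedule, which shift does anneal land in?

shift 3

anneal's window is shift 2–shift 3.
route is fixed at shift 2, and anneal can't share a shift with route.
So anneal must be shift 3.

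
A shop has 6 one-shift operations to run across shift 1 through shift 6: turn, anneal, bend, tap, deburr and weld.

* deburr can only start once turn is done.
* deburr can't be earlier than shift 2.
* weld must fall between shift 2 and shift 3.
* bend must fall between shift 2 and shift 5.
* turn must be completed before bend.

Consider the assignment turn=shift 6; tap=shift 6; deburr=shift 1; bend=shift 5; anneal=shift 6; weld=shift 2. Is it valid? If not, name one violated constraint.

Invalid. deburr can only start once turn is done.

deburr can only start once turn is done — violated.
deburr can't be earlier than shift 2 — violated.
bend must fall between shift 2 and shift 5 — holds.
weld must fall between shift 2 and shift 3 — holds.
turn must be completed before bend — violated.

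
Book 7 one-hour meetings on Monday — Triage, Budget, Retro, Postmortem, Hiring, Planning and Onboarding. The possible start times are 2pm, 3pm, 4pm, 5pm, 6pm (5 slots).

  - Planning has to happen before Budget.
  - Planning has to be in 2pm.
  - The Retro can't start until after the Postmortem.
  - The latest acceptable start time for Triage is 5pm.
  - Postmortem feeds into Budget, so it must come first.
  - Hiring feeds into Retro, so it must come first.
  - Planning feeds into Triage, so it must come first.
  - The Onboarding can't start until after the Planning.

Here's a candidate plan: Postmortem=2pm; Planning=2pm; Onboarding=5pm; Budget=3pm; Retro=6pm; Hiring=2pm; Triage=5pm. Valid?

Hiring feeds into Retro, so it must come first — holds.
The Retro can't start until after the Postmortem — holds.
Planning has to be in 2pm — holds.
The latest acceptable start time for Triage is 5pm — holds.
The Onboarding can't start until after the Planning — holds.
Planning has to happen before Budget — holds.
Postmortem feeds into Budget, so it must come first — holds.
Planning feeds into Triage, so it must come first — holds.

Valid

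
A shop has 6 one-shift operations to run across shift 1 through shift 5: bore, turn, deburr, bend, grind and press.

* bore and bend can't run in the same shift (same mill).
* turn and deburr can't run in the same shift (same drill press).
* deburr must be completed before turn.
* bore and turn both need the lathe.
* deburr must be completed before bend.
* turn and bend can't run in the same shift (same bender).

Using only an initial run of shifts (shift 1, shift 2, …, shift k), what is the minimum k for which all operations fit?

3 shifts

The precedence chain requires at least 2 distinct shifts.
Could 2 shifts be enough, i.e. nothing placed later than shift 2? No: turn must come after deburr (at shift 1 or later) → {shift 2}; deburr must come before turn (at shift 2 or earlier) → {shift 1}; bend must come after deburr (at shift 1 or later) → {shift 2}; bend can't share with turn (shift 2) → nothing is left.
So 2 shifts is not enough.
3 works (last occupied shift: shift 3): for example deburr=shift 1; grind=shift 1; bore=shift 1; turn=shift 2; press=shift 1; bend=shift 3.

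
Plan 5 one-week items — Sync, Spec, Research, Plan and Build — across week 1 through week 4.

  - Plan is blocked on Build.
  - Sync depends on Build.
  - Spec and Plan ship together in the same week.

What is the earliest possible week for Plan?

week 2

Precedence pushes Plan to at least week 2.
Plan at week 2 is achievable: Plan in week 2; Sync in week 2; Spec in week 2; Build in week 1; Research in week 1.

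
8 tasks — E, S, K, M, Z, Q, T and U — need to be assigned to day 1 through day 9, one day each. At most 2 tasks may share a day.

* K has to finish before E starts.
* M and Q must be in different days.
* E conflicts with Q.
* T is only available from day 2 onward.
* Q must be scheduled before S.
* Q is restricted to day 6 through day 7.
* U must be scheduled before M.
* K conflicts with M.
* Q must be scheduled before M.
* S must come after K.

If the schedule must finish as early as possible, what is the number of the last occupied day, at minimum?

day 7

The precedence chain requires at least 2 distinct days.
With at most 2 per day and 8 tasks, at least 4 days are needed.
Propagating the time windows through the other constraints, S can't land before day 7, so the schedule must run through at least day 7.
7 works (last occupied day: day 7): for example U in day 1; Z in day 3; Q in day 6; K in day 1; M in day 7; T in day 2; E in day 2; S in day 7.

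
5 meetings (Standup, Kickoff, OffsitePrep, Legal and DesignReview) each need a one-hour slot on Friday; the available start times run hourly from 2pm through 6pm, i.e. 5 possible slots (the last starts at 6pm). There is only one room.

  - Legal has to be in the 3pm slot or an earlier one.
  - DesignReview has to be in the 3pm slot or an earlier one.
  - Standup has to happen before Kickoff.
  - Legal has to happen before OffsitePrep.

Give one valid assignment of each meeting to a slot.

Standup -> 4pm, DesignReview -> 3pm, Kickoff -> 5pm, Legal -> 2pm, OffsitePrep -> 6pm

Checking: Legal(2pm) before OffsitePrep(6pm); Standup(4pm) before Kickoff(5pm); Legal=2pm in [2pm,3pm]; DesignReview=3pm in [2pm,3pm]; max 1 per slot (cap 1).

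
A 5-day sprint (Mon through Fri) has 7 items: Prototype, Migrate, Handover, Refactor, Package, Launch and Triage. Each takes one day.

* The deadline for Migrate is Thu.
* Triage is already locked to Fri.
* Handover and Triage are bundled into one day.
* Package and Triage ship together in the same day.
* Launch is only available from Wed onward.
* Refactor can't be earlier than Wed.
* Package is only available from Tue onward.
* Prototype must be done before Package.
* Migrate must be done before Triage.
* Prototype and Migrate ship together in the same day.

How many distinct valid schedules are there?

36

Splitting on Prototype: it can be Mon (9), Tue (9), Wed (9), Thu (9). Listing each branch's schedules as (Migrate, Handover, Refactor, Package, Launch, Triage):
Prototype=Mon: (Mon,Fri,Wed,Fri,Wed,Fri) (Mon,Fri,Wed,Fri,Thu,Fri) (Mon,Fri,Wed,Fri,Fri,Fri) (Mon,Fri,Thu,Fri,Wed,Fri) (Mon,Fri,Thu,Fri,Thu,Fri) (Mon,Fri,Thu,Fri,Fri,Fri) (Mon,Fri,Fri,Fri,Wed,Fri) (Mon,Fri,Fri,Fri,Thu,Fri) (Mon,Fri,Fri,Fri,Fri,Fri) — 9.
Prototype=Tue: (Tue,Fri,Wed,Fri,Wed,Fri) (Tue,Fri,Wed,Fri,Thu,Fri) (Tue,Fri,Wed,Fri,Fri,Fri) (Tue,Fri,Thu,Fri,Wed,Fri) (Tue,Fri,Thu,Fri,Thu,Fri) (Tue,Fri,Thu,Fri,Fri,Fri) (Tue,Fri,Fri,Fri,Wed,Fri) (Tue,Fri,Fri,Fri,Thu,Fri) (Tue,Fri,Fri,Fri,Fri,Fri) — 9.
Prototype=Wed: (Wed,Fri,Wed,Fri,Wed,Fri) (Wed,Fri,Wed,Fri,Thu,Fri) (Wed,Fri,Wed,Fri,Fri,Fri) (Wed,Fri,Thu,Fri,Wed,Fri) (Wed,Fri,Thu,Fri,Thu,Fri) (Wed,Fri,Thu,Fri,Fri,Fri) (Wed,Fri,Fri,Fri,Wed,Fri) (Wed,Fri,Fri,Fri,Thu,Fri) (Wed,Fri,Fri,Fri,Fri,Fri) — 9.
Prototype=Thu: (Thu,Fri,Wed,Fri,Wed,Fri) (Thu,Fri,Wed,Fri,Thu,Fri) (Thu,Fri,Wed,Fri,Fri,Fri) (Thu,Fri,Thu,Fri,Wed,Fri) (Thu,Fri,Thu,Fri,Thu,Fri) (Thu,Fri,Thu,Fri,Fri,Fri) (Thu,Fri,Fri,Fri,Wed,Fri) (Thu,Fri,Fri,Fri,Thu,Fri) (Thu,Fri,Fri,Fri,Fri,Fri) — 9.
Summing: 9 + 9 + 9 + 9 = 36.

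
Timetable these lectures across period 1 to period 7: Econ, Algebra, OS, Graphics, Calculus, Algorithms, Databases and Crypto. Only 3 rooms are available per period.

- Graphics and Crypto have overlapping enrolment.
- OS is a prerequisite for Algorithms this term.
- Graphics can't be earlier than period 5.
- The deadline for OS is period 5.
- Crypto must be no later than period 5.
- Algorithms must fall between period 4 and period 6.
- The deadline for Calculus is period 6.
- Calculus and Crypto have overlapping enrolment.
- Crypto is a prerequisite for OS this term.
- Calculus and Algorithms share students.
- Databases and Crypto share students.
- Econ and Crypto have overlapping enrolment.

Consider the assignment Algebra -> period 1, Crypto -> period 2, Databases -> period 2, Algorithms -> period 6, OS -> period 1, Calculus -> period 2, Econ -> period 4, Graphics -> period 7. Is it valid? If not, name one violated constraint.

Crypto is a prerequisite for OS this term — violated.
The deadline for OS is period 5 — holds.
Only 3 rooms are available per period — holds.
Databases and Crypto share students — violated.
Algorithms must fall between period 4 and period 6 — holds.
Calculus and Crypto have overlapping enrolment — violated.
Econ and Crypto have overlapping enrolment — holds.
Calculus and Algorithms share students — holds.
Crypto must be no later than period 5 — holds.
OS is a prerequisite for Algorithms this term — holds.
Graphics can't be earlier than period 5 — holds.
The deadline for Calculus is period 6 — holds.
Graphics and Crypto have overlapping enrolment — holds.

Invalid. Crypto is a prerequisite for OS this term.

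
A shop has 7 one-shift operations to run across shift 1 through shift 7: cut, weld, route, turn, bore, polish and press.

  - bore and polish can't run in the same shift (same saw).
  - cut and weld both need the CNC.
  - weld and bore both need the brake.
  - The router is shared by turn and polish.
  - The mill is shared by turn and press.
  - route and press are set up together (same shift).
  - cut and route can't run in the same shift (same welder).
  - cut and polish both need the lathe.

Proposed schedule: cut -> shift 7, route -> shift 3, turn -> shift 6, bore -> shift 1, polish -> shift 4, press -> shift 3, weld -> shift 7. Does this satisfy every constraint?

cut and route can't run in the same shift (same welder) — holds.
route and press are set up together (same shift) — holds.
weld and bore both need the brake — holds.
cut and weld both need the CNC — violated.
cut and polish both need the lathe — holds.
The router is shared by turn and polish — holds.
bore and polish can't run in the same shift (same saw) — holds.
The mill is shared by turn and press — holds.

No — it violates: cut and weld both need the CNC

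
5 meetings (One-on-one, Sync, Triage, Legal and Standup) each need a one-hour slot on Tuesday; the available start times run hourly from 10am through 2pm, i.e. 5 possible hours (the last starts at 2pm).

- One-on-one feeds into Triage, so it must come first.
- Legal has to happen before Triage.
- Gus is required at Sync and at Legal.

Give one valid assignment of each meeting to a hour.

Standup -> 10am; Legal -> 10am; Sync -> 11am; One-on-one -> 10am; Triage -> 11am

Checking: Legal(10am) before Triage(11am); One-on-one(10am) before Triage(11am); Sync(11am) != Legal(10am).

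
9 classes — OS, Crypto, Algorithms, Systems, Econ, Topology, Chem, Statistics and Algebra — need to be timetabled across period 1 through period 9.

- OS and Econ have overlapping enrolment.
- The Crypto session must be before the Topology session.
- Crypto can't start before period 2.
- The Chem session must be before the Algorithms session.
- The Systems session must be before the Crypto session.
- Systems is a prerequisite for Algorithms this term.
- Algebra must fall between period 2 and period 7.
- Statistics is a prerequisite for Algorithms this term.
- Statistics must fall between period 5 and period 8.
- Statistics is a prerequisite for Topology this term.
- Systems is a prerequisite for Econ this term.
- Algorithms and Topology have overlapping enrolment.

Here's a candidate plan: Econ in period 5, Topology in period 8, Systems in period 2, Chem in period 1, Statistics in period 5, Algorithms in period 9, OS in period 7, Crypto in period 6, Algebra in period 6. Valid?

Algebra must fall between period 2 and period 7 — holds.
Systems is a prerequisite for Econ this term — holds.
The Systems session must be before the Crypto session — holds.
The Chem session must be before the Algorithms session — holds.
Statistics is a prerequisite for Topology this term — holds.
Statistics is a prerequisite for Algorithms this term — holds.
Statistics must fall between period 5 and period 8 — holds.
The Crypto session must be before the Topology session — holds.
OS and Econ have overlapping enrolment — holds.
Algorithms and Topology have overlapping enrolment — holds.
Systems is a prerequisite for Algorithms this term — holds.
Crypto can't start before period 2 — holds.

Yes, all constraints hold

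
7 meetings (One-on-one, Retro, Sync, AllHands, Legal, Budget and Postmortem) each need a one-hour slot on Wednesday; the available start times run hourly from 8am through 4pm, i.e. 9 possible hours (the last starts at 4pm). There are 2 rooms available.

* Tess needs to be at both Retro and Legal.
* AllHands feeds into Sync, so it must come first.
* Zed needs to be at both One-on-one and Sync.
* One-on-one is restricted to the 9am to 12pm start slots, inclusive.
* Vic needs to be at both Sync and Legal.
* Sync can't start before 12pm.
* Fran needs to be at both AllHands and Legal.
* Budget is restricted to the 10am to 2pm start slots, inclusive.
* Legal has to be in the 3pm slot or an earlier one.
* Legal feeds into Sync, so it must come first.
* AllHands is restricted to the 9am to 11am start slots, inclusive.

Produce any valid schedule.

Legal=8am; Budget=10am; Retro=10am; Postmortem=8am; AllHands=9am; Sync=12pm; One-on-one=9am

Checking: Legal(8am) before Sync(12pm); AllHands(9am) before Sync(12pm); Sync(12pm) != Legal(8am); AllHands(9am) != Legal(8am); One-on-one(9am) != Sync(12pm); Retro(10am) != Legal(8am); AllHands=9am in [9am,11am]; One-on-one=9am in [9am,12pm]; Sync=12pm in [12pm,4pm]; Budget=10am in [10am,2pm]; Legal=8am in [8am,3pm]; max 2 per hour (cap 2).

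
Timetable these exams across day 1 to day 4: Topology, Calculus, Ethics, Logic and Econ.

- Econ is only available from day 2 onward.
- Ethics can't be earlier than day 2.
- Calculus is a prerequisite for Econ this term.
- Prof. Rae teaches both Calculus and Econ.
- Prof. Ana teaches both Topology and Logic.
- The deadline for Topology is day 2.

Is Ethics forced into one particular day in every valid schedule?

No

Ethics can be day 2 (e.g. Econ -> day 2, Logic -> day 2, Calculus -> day 1, Topology -> day 1, Ethics -> day 2) or day 3 (e.g. Calculus in day 1, Topology in day 1, Logic in day 2, Ethics in day 3, Econ in day 2).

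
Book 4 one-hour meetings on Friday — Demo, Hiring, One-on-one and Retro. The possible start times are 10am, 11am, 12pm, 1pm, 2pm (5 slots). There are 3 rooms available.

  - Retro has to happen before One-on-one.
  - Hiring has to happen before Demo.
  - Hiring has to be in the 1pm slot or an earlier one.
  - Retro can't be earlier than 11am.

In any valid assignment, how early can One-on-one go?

Precedence pushes One-on-one to at least 12pm.
One-on-one at 12pm is achievable: Retro -> 11am; One-on-one -> 12pm; Hiring -> 10am; Demo -> 11am.

12pm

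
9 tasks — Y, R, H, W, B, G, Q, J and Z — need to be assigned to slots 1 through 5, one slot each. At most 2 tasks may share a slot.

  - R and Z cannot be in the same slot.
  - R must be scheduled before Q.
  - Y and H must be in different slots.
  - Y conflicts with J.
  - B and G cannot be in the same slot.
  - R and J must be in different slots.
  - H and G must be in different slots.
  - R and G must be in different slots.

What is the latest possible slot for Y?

5

Y at 5 is achievable: Z=4; B=3; Q=2; J=3; R=1; G=4; Y=5; W=2; H=1.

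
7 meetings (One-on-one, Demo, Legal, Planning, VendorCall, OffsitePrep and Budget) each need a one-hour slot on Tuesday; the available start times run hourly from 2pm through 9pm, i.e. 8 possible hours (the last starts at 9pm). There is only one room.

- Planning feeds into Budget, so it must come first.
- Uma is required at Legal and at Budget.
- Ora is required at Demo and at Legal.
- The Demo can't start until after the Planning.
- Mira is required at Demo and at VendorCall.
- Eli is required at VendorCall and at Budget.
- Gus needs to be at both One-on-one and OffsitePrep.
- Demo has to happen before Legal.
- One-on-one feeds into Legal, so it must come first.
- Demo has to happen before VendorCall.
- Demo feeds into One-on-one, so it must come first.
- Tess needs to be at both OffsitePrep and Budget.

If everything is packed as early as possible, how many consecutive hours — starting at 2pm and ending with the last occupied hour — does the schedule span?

The precedence chain requires at least 4 distinct hours.
With at most 1 per hour and 7 meetings, at least 7 hours are needed.
7 works (last occupied hour: 8pm): for example Demo -> 3pm, One-on-one -> 4pm, OffsitePrep -> 8pm, Planning -> 2pm, Legal -> 5pm, Budget -> 7pm, VendorCall -> 6pm.

7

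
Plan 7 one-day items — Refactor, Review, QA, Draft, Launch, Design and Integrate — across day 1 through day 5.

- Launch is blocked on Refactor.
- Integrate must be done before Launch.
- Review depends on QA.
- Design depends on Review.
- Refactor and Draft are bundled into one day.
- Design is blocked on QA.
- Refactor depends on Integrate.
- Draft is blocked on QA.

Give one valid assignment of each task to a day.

Design -> day 3; QA -> day 1; Review -> day 2; Refactor -> day 2; Launch -> day 3; Draft -> day 2; Integrate -> day 1

Checking: Refactor(day 2) before Launch(day 3); Review(day 2) before Design(day 3); QA(day 1) before Draft(day 2); Integrate(day 1) before Launch(day 3); QA(day 1) before Design(day 3); Integrate(day 1) before Refactor(day 2); QA(day 1) before Review(day 2); Refactor = Draft = day 2.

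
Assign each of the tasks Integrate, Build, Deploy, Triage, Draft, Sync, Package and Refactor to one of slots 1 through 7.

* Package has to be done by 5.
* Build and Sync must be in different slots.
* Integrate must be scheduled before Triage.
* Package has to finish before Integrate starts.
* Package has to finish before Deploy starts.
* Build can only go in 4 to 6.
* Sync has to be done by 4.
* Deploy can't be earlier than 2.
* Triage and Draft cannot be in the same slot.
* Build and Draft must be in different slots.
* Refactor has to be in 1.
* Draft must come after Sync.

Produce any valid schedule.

Integrate=2; Triage=3; Deploy=2; Build=4; Package=1; Sync=1; Refactor=1; Draft=2

Checking: Integrate(2) before Triage(3); Sync(1) before Draft(2); Package(1) before Integrate(2); Package(1) before Deploy(2); Triage(3) != Draft(2); Build(4) != Draft(2); Build(4) != Sync(1); Build=4 in [4,6]; Deploy=2 in [2,7]; Sync=1 in [1,4]; Package=1 in [1,5]; Refactor=1 in [1,1].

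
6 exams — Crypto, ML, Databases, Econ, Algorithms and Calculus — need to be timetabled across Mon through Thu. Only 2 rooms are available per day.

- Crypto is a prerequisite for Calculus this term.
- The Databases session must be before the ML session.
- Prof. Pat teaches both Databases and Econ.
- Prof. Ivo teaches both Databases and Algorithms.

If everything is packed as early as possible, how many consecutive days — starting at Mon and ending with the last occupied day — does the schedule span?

The precedence chain requires at least 2 distinct days.
With at most 2 per day and 6 exams, at least 3 days are needed.
3 works (last occupied day: Wed): for example Econ=Wed; Calculus=Tue; Databases=Mon; Crypto=Mon; ML=Tue; Algorithms=Wed.

3 days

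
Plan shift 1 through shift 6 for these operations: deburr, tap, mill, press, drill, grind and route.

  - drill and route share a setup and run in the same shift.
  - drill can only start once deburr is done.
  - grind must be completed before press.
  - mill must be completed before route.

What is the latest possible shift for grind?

Downstream work caps grind at shift 5.
grind at shift 5 is achievable: route in shift 2, deburr in shift 1, drill in shift 2, mill in shift 1, tap in shift 1, grind in shift 5, press in shift 6.

shift 5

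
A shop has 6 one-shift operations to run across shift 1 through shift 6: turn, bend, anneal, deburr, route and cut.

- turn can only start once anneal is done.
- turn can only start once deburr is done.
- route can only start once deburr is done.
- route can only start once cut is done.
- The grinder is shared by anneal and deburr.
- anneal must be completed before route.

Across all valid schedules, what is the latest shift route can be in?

Precedence pushes route to at least shift 2.
route at shift 6 is achievable: route in shift 6, anneal in shift 1, deburr in shift 2, bend in shift 1, cut in shift 1, turn in shift 3.

shift 6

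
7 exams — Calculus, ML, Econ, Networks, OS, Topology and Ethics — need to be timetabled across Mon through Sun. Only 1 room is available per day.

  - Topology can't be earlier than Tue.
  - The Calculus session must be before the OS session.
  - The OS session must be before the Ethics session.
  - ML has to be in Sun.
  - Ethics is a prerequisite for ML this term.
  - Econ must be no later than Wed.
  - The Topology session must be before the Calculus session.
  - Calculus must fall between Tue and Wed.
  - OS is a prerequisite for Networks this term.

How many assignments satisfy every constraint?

Enumerating: OS=Thu; ML=Sun; Econ=Mon; Topology=Tue; Networks=Sat; Ethics=Fri; Calculus=Wed | Econ in Mon, Topology in Tue, Networks in Fri, Calculus in Wed, OS in Thu, Ethics in Sat, ML in Sun.

2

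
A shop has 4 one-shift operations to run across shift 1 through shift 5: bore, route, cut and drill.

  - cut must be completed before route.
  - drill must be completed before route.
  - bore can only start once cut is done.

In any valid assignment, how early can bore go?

shift 2

Precedence pushes bore to at least shift 2.
bore at shift 2 is achievable: bore -> shift 2, drill -> shift 1, cut -> shift 1, route -> shift 2.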